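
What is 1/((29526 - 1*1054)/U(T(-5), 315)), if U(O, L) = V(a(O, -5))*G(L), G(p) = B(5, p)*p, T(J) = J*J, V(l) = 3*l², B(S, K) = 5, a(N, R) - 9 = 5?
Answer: 231525/7118 ≈ 32.527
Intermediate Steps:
a(N, R) = 14 (a(N, R) = 9 + 5 = 14)
T(J) = J²
G(p) = 5*p
U(O, L) = 2940*L (U(O, L) = (3*14²)*(5*L) = (3*196)*(5*L) = 588*(5*L) = 2940*L)
1/((29526 - 1*1054)/U(T(-5), 315)) = 1/((29526 - 1*1054)/((2940*315))) = 1/((29526 - 1054)/926100) = 1/(28472*(1/926100)) = 1/(7118/231525) = 231525/7118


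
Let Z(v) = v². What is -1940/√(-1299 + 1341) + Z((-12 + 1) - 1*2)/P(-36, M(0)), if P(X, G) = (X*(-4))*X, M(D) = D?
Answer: -169/5184 - 970*√42/21 ≈ -299.38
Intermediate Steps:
P(X, G) = -4*X² (P(X, G) = (-4*X)*X = -4*X²)
-1940/√(-1299 + 1341) + Z((-12 + 1) - 1*2)/P(-36, M(0)) = -1940/√(-1299 + 1341) + ((-12 + 1) - 1*2)²/((-4*(-36)²)) = -1940*√42/42 + (-11 - 2)²/((-4*1296)) = -970*√42/21 + (-13)²/(-5184) = -970*√42/21 + 169*(-1/5184) = -970*√42/21 - 169/5184 = -169/5184 - 970*√42/21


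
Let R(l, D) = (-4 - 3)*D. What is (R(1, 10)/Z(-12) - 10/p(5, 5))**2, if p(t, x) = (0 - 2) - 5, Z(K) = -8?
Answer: 81225/784 ≈ 103.60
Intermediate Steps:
R(l, D) = -7*D
p(t, x) = -7 (p(t, x) = -2 - 5 = -7)
(R(1, 10)/Z(-12) - 10/p(5, 5))**2 = (-7*10/(-8) - 10/(-7))**2 = (-70*(-1/8) - 10*(-1/7))**2 = (35/4 + 10/7)**2 = (285/28)**2 = 81225/784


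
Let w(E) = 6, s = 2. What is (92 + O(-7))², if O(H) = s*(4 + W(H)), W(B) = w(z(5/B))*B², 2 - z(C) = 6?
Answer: 473344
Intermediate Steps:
z(C) = -4 (z(C) = 2 - 1*6 = 2 - 6 = -4)
W(B) = 6*B²
O(H) = 8 + 12*H² (O(H) = 2*(4 + 6*H²) = 8 + 12*H²)
(92 + O(-7))² = (92 + (8 + 12*(-7)²))² = (92 + (8 + 12*49))² = (92 + (8 + 588))² = (92 + 596)² = 688² = 473344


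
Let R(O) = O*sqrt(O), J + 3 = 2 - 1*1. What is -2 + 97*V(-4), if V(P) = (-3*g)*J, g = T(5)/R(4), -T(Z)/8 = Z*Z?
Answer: -14552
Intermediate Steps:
J = -2 (J = -3 + (2 - 1*1) = -3 + (2 - 1) = -3 + 1 = -2)
R(O) = O**(3/2)
T(Z) = -8*Z**2 (T(Z) = -8*Z*Z = -8*Z**2)
g = -25 (g = (-8*5**2)/(4**(3/2)) = -8*25/8 = -200*1/8 = -25)
V(P) = -150 (V(P) = -3*(-25)*(-2) = 75*(-2) = -150)
-2 + 97*V(-4) = -2 + 97*(-150) = -2 - 14550 = -14552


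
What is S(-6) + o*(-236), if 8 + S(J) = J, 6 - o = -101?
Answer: -25266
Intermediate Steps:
o = 107 (o = 6 - 1*(-101) = 6 + 101 = 107)
S(J) = -8 + J
S(-6) + o*(-236) = (-8 - 6) + 107*(-236) = -14 - 25252 = -25266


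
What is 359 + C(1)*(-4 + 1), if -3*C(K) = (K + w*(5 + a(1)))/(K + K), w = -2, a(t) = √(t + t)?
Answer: 709/2 - √2 ≈ 353.09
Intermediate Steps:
a(t) = √2*√t (a(t) = √(2*t) = √2*√t)
C(K) = -(-10 + K - 2*√2)/(6*K) (C(K) = -(K - 2*(5 + √2*√1))/(3*(K + K)) = -(K - 2*(5 + √2*1))/(3*(2*K)) = -(K - 2*(5 + √2))*1/(2*K)/3 = -(K + (-10 - 2*√2))*1/(2*K)/3 = -(-10 + K - 2*√2)*1/(2*K)/3 = -(-10 + K - 2*√2)/(6*K))
359 + C(1)*(-4 + 1) = 359 + ((⅙)*(10 - 1*1 + 2*√2)/1)*(-4 + 1) = 359 + ((⅙)*1*(10 - 1 + 2*√2))*(-3) = 359 + ((⅙)*1*(9 + 2*√2))*(-3) = 359 + (3/2 + √2/3)*(-3) = 359 + (-9/2 - √2) = 709/2 - √2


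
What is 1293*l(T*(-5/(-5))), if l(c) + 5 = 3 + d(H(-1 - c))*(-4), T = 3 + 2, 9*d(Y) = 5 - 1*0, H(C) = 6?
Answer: -16378/3 ≈ -5459.3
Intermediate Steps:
d(Y) = 5/9 (d(Y) = (5 - 1*0)/9 = (5 + 0)/9 = (1/9)*5 = 5/9)
T = 5
l(c) = -38/9 (l(c) = -5 + (3 + (5/9)*(-4)) = -5 + (3 - 20/9) = -5 + 7/9 = -38/9)
1293*l(T*(-5/(-5))) = 1293*(-38/9) = -16378/3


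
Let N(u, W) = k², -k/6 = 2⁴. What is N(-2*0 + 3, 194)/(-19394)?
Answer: -4608/9697 ≈ -0.47520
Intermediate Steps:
k = -96 (k = -6*2⁴ = -6*16 = -96)
N(u, W) = 9216 (N(u, W) = (-96)² = 9216)
N(-2*0 + 3, 194)/(-19394) = 9216/(-19394) = 9216*(-1/19394) = -4608/9697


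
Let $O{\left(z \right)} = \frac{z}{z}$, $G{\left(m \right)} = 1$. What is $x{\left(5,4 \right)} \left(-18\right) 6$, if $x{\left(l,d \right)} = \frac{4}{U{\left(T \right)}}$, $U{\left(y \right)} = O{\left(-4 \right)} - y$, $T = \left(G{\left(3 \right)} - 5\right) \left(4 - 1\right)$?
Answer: $- \frac{432}{13} \approx -33.231$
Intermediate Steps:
$O{\left(z \right)} = 1$
$T = -12$ ($T = \left(1 - 5\right) \left(4 - 1\right) = \left(-4\right) 3 = -12$)
$U{\left(y \right)} = 1 - y$
$x{\left(l,d \right)} = \frac{4}{13}$ ($x{\left(l,d \right)} = \frac{4}{1 - -12} = \frac{4}{1 + 12} = \frac{4}{13}$)
$x{\left(5,4 \right)} \left(-18\right) 6 = \frac{4}{13} \left(-18\right) 6 = \left(- \frac{72}{13}\right) 6 = - \frac{432}{13}$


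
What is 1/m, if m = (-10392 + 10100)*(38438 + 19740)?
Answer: -1/16987976 ≈ -5.8865e-8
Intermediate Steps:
m = -16987976 (m = -292*58178 = -16987976)
1/m = 1/(-16987976) = -1/16987976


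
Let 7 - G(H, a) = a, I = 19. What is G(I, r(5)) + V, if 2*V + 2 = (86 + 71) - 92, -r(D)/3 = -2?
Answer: 65/2 ≈ 32.500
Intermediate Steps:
r(D) = 6 (r(D) = -3*(-2) = 6)
G(H, a) = 7 - a
V = 63/2 (V = -1 + ((86 + 71) - 92)/2 = -1 + (157 - 92)/2 = -1 + (½)*65 = -1 + 65/2 = 63/2 ≈ 31.500)
G(I, r(5)) + V = (7 - 1*6) + 63/2 = (7 - 6) + 63/2 = 1 + 63/2 = 65/2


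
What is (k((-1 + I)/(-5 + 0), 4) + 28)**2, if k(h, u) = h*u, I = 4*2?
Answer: 12544/25 ≈ 501.76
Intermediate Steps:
I = 8
(k((-1 + I)/(-5 + 0), 4) + 28)**2 = (((-1 + 8)/(-5 + 0))*4 + 28)**2 = ((7/(-5))*4 + 28)**2 = ((7*(-1/5))*4 + 28)**2 = (-7/5*4 + 28)**2 = (-28/5 + 28)**2 = (112/5)**2 = 12544/25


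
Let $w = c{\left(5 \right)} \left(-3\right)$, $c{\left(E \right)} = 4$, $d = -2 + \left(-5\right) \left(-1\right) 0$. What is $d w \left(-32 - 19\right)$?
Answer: $-1224$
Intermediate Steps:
$d = -2$ ($d = -2 + 5 \cdot 0 = -2 + 0 = -2$)
$w = -12$ ($w = 4 \left(-3\right) = -12$)
$d w \left(-32 - 19\right) = \left(-2\right) \left(-12\right) \left(-32 - 19\right) = 24 \left(-32 - 19\right) = 24 \left(-51\right) = -1224$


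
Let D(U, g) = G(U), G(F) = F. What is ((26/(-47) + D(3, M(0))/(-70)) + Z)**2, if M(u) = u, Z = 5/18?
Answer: 22202944/219188025 ≈ 0.10130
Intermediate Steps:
Z = 5/18 (Z = 5*(1/18) = 5/18 ≈ 0.27778)
D(U, g) = U
((26/(-47) + D(3, M(0))/(-70)) + Z)**2 = ((26/(-47) + 3/(-70)) + 5/18)**2 = ((26*(-1/47) + 3*(-1/70)) + 5/18)**2 = ((-26/47 - 3/70) + 5/18)**2 = (-1961/3290 + 5/18)**2 = (-4712/14805)**2 = 22202944/219188025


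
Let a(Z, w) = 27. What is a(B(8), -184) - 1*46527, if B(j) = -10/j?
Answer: -46500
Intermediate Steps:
a(B(8), -184) - 1*46527 = 27 - 1*46527 = 27 - 46527 = -46500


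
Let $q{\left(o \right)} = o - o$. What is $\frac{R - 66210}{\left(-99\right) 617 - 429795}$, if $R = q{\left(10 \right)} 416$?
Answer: $\frac{11035}{81813} \approx 0.13488$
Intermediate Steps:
$q{\left(o \right)} = 0$
$R = 0$ ($R = 0 \cdot 416 = 0$)
$\frac{R - 66210}{\left(-99\right) 617 - 429795} = \frac{0 - 66210}{\left(-99\right) 617 - 429795} = - \frac{66210}{-61083 - 429795} = - \frac{66210}{-490878} = \left(-66210\right) \left(- \frac{1}{490878}\right) = \frac{11035}{81813}$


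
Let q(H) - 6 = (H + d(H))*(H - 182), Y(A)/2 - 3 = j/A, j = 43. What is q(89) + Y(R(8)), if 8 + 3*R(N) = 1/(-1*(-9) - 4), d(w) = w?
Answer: -215476/13 ≈ -16575.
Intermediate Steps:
R(N) = -13/5 (R(N) = -8/3 + 1/(3*(-1*(-9) - 4)) = -8/3 + 1/(3*(9 - 4)) = -8/3 + (⅓)/5 = -8/3 + (⅓)*(⅕) = -8/3 + 1/15 = -13/5)
Y(A) = 6 + 86/A (Y(A) = 6 + 2*(43/A) = 6 + 86/A)
q(H) = 6 + 2*H*(-182 + H) (q(H) = 6 + (H + H)*(H - 182) = 6 + (2*H)*(-182 + H) = 6 + 2*H*(-182 + H))
q(89) + Y(R(8)) = (6 - 364*89 + 2*89²) + (6 + 86/(-13/5)) = (6 - 32396 + 2*7921) + (6 + 86*(-5/13)) = (6 - 32396 + 15842) + (6 - 430/13) = -16548 - 352/13 = -215476/13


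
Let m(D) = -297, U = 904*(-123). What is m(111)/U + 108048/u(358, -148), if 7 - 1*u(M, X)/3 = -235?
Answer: 667460491/4484744 ≈ 148.83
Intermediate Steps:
U = -111192
u(M, X) = 726 (u(M, X) = 21 - 3*(-235) = 21 + 705 = 726)
m(111)/U + 108048/u(358, -148) = -297/(-111192) + 108048/726 = -297*(-1/111192) + 108048*(1/726) = 99/37064 + 18008/121 = 667460491/4484744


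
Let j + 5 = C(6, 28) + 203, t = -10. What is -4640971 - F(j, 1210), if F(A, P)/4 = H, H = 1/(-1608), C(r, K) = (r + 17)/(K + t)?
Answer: -1865670341/402 ≈ -4.6410e+6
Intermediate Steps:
C(r, K) = (17 + r)/(-10 + K) (C(r, K) = (r + 17)/(K - 10) = (17 + r)/(-10 + K))
j = 3587/18 (j = -5 + ((17 + 6)/(-10 + 28) + 203) = -5 + (23/18 + 203) = -5 + 3677/18 = 3587/18 ≈ 199.28)
H = -1/1608 ≈ -0.00062189
F(A, P) = -1/402 (F(A, P) = 4*(-1/1608) = -1/402)
-4640971 - F(j, 1210) = -4640971 - 1*(-1/402) = -4640971 + 1/402 = -1865670341/402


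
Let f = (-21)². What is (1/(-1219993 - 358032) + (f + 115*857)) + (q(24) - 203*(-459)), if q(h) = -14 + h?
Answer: 303269578574/1578025 ≈ 1.9218e+5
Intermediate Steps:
f = 441
(1/(-1219993 - 358032) + (f + 115*857)) + (q(24) - 203*(-459)) = (1/(-1219993 - 358032) + (441 + 115*857)) + ((-14 + 24) - 203*(-459)) = (1/(-1578025) + (441 + 98555)) + (10 + 93177) = (-1/1578025 + 98996) + 93187 = 156218162899/1578025 + 93187 = 303269578574/1578025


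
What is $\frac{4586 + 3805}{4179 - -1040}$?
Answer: $\frac{8391}{5219} \approx 1.6078$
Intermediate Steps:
$\frac{4586 + 3805}{4179 - -1040} = \frac{8391}{4179 + 1040} = \frac{8391}{5219}$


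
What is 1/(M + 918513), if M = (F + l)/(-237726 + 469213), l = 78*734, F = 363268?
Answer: 231487/212624239351 ≈ 1.0887e-6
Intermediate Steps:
l = 57252
M = 420520/231487 (M = (363268 + 57252)/(-237726 + 469213) = 420520/231487 ≈ 1.8166)
1/(M + 918513) = 1/(420520/231487 + 918513) = 1/(212624239351/231487) = 231487/212624239351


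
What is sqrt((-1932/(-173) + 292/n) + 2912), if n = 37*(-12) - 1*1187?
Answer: 88*sqrt(30051205989)/282163 ≈ 54.065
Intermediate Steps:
n = -1631 (n = -444 - 1187 = -1631)
sqrt((-1932/(-173) + 292/n) + 2912) = sqrt((-1932/(-173) + 292/(-1631)) + 2912) = sqrt((-1932*(-1/173) + 292*(-1/1631)) + 2912) = sqrt((1932/173 - 292/1631) + 2912) = sqrt(3100576/282163 + 2912) = sqrt(824759232/282163) = 88*sqrt(30051205989)/282163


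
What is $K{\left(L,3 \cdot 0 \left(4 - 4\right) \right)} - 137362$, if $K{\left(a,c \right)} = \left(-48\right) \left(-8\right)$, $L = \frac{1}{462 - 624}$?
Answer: $-136978$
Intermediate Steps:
$L = - \frac{1}{162}$ ($L = \frac{1}{-162} = - \frac{1}{162} \approx -0.0061728$)
$K{\left(a,c \right)} = 384$
$K{\left(L,3 \cdot 0 \left(4 - 4\right) \right)} - 137362 = 384 - 137362 = -136978$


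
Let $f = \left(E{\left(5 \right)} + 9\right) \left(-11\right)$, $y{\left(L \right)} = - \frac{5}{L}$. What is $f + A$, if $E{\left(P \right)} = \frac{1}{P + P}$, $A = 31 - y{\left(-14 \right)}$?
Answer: $- \frac{2431}{35} \approx -69.457$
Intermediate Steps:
$A = \frac{429}{14}$ ($A = 31 - - \frac{5}{-14} = 31 - \left(-5\right) \left(- \frac{1}{14}\right) = 31 - \frac{5}{14} = \frac{429}{14} \approx 30.643$)
$E{\left(P \right)} = \frac{1}{2 P}$
$f = - \frac{1001}{10}$ ($f = \left(\frac{1}{2 \cdot 5} + 9\right) \left(-11\right) = \left(\frac{1}{2} \cdot \frac{1}{5} + 9\right) \left(-11\right) = \left(\frac{1}{10} + 9\right) \left(-11\right) = \frac{91}{10} \left(-11\right) = - \frac{1001}{10} \approx -100.1$)
$f + A = - \frac{1001}{10} + \frac{429}{14} = - \frac{2431}{35}$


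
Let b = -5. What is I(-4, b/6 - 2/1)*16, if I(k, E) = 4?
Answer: 64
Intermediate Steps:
I(-4, b/6 - 2/1)*16 = 4*16 = 64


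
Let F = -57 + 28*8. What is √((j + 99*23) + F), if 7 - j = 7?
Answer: 2*√611 ≈ 49.437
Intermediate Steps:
j = 0 (j = 7 - 1*7 = 7 - 7 = 0)
F = 167 (F = -57 + 224 = 167)
√((j + 99*23) + F) = √((0 + 99*23) + 167) = √((0 + 2277) + 167) = √(2277 + 167) = √2444 = 2*√611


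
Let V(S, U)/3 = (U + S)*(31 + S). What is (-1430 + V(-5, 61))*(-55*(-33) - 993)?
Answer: 2415036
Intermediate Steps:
V(S, U) = 3*(31 + S)*(S + U) (V(S, U) = 3*((U + S)*(31 + S)) = 3*((S + U)*(31 + S)) = 3*((31 + S)*(S + U)) = 3*(31 + S)*(S + U))
(-1430 + V(-5, 61))*(-55*(-33) - 993) = (-1430 + (3*(-5)² + 93*(-5) + 93*61 + 3*(-5)*61))*(-55*(-33) - 993) = (-1430 + (3*25 - 465 + 5673 - 915))*(1815 - 993) = (-1430 + (75 - 465 + 5673 - 915))*822 = (-1430 + 4368)*822 = 2938*822 = 2415036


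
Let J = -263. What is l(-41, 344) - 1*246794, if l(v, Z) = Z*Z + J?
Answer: -128721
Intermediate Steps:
l(v, Z) = -263 + Z² (l(v, Z) = Z*Z - 263 = Z² - 263 = -263 + Z²)
l(-41, 344) - 1*246794 = (-263 + 344²) - 1*246794 = (-263 + 118336) - 246794 = 118073 - 246794 = -128721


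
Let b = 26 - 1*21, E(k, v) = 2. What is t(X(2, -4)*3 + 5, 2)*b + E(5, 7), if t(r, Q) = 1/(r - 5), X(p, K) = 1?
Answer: 11/3 ≈ 3.6667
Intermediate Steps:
t(r, Q) = 1/(-5 + r)
b = 5 (b = 26 - 21 = 5)
t(X(2, -4)*3 + 5, 2)*b + E(5, 7) = 5/(-5 + (1*3 + 5)) + 2 = 5/(-5 + (3 + 5)) + 2 = 5/(-5 + 8) + 2 = 5/3 + 2 = 11/3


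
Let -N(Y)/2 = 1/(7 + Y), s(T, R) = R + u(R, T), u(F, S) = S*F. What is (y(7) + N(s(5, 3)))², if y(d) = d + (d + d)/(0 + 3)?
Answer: 755161/5625 ≈ 134.25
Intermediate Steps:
u(F, S) = F*S
s(T, R) = R + R*T
N(Y) = -2/(7 + Y)
y(d) = 5*d/3 (y(d) = d + (2*d)/3 = d + (2*d)*(⅓) = d + 2*d/3 = 5*d/3)
(y(7) + N(s(5, 3)))² = ((5/3)*7 - 2/(7 + 3*(1 + 5)))² = (35/3 - 2/(7 + 3*6))² = (35/3 - 2/(7 + 18))² = (35/3 - 2/25)² = (869/75)² = 755161/5625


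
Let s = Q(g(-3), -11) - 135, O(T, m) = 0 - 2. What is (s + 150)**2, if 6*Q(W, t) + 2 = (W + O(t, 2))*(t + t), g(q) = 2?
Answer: 1936/9 ≈ 215.11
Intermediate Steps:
O(T, m) = -2
Q(W, t) = -1/3 + t*(-2 + W)/3 (Q(W, t) = -1/3 + ((W - 2)*(t + t))/6 = -1/3 + ((-2 + W)*(2*t))/6 = -1/3 + (2*t*(-2 + W))/6 = -1/3 + t*(-2 + W)/3)
s = -406/3 (s = (-1/3 - 2/3*(-11) + (1/3)*2*(-11)) - 135 = (-1/3 + 22/3 - 22/3) - 135 = -1/3 - 135 = -406/3 ≈ -135.33)
(s + 150)**2 = (-406/3 + 150)**2 = (44/3)**2 = 1936/9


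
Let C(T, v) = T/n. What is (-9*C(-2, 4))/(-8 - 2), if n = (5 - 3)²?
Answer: -9/20 ≈ -0.45000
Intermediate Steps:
n = 4 (n = 2² = 4)
C(T, v) = T/4
(-9*C(-2, 4))/(-8 - 2) = (-9*(-2)/4)/(-8 - 2) = -9*(-½)/(-10) = (9/2)*(-⅒) = -9/20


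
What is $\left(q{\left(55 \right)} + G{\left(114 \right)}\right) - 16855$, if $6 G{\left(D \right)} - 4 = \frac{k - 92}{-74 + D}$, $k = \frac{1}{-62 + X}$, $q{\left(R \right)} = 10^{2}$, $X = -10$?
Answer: $- \frac{57904301}{3456} \approx -16755.0$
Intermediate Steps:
$q{\left(R \right)} = 100$
$k = - \frac{1}{72}$ ($k = \frac{1}{-62 - 10} = \frac{1}{-72} = - \frac{1}{72} \approx -0.013889$)
$G{\left(D \right)} = \frac{2}{3} - \frac{6625}{432 \left(-74 + D\right)}$ ($G{\left(D \right)} = \frac{2}{3} + \frac{\left(- \frac{1}{72} - 92\right) \frac{1}{-74 + D}}{6} = \frac{2}{3} + \frac{\left(- \frac{6625}{72}\right) \frac{1}{-74 + D}}{6} = \frac{2}{3} - \frac{6625}{432 \left(-74 + D\right)}$)
$\left(q{\left(55 \right)} + G{\left(114 \right)}\right) - 16855 = \left(100 + \frac{-27937 + 288 \cdot 114}{432 \left(-74 + 114\right)}\right) - 16855 = \left(100 + \frac{-27937 + 32832}{432 \cdot 40}\right) - 16855 = \left(100 + \frac{1}{432} \cdot \frac{1}{40} \cdot 4895\right) - 16855 = \left(100 + \frac{979}{3456}\right) - 16855 = \frac{346579}{3456} - 16855 = - \frac{57904301}{3456}$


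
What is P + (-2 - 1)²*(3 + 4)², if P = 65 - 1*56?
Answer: 450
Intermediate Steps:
P = 9 (P = 65 - 56 = 9)
P + (-2 - 1)²*(3 + 4)² = 9 + (-2 - 1)²*(3 + 4)² = 9 + (-3)²*7² = 9 + 9*49 = 9 + 441 = 450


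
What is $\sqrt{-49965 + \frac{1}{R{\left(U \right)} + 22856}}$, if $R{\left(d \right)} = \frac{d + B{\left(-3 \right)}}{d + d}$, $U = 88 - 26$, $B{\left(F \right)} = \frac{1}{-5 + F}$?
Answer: $\frac{i \sqrt{25686720092148370861}}{22673647} \approx 223.53 i$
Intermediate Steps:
$U = 62$ ($U = 88 - 26 = 62$)
$R{\left(d \right)} = \frac{- \frac{1}{8} + d}{2 d}$ ($R{\left(d \right)} = \frac{d + \frac{1}{-5 - 3}}{d + d} = \frac{d + \frac{1}{-8}}{2 d} = \left(d - \frac{1}{8}\right) \frac{1}{2 d} = \left(- \frac{1}{8} + d\right) \frac{1}{2 d} = \frac{- \frac{1}{8} + d}{2 d}$)
$\sqrt{-49965 + \frac{1}{R{\left(U \right)} + 22856}} = \sqrt{-49965 + \frac{1}{\frac{-1 + 8 \cdot 62}{16 \cdot 62} + 22856}} = \sqrt{-49965 + \frac{1}{\frac{1}{16} \cdot \frac{1}{62} \left(-1 + 496\right) + 22856}} = \sqrt{-49965 + \frac{1}{\frac{1}{16} \cdot \frac{1}{62} \cdot 495 + 22856}} = \sqrt{-49965 + \frac{1}{\frac{495}{992} + 22856}} = \sqrt{-49965 + \frac{1}{\frac{22673647}{992}}} = \sqrt{-49965 + \frac{992}{22673647}} = \sqrt{- \frac{1132888771363}{22673647}} = \frac{i \sqrt{25686720092148370861}}{22673647}$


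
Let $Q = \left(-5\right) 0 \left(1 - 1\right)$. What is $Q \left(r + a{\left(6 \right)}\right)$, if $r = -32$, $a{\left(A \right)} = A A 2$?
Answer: $0$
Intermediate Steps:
$a{\left(A \right)} = 2 A^{2}$ ($a{\left(A \right)} = A^{2} \cdot 2 = 2 A^{2}$)
$Q = 0$ ($Q = 0 \cdot 0 = 0$)
$Q \left(r + a{\left(6 \right)}\right) = 0 \left(-32 + 2 \cdot 6^{2}\right) = 0 \left(-32 + 2 \cdot 36\right) = 0 \left(-32 + 72\right) = 0 \cdot 40 = 0$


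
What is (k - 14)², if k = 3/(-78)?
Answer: 133225/676 ≈ 197.08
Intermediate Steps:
k = -1/26 (k = 3*(-1/78) = -1/26 ≈ -0.038462)
(k - 14)² = (-1/26 - 14)² = (-365/26)² = 133225/676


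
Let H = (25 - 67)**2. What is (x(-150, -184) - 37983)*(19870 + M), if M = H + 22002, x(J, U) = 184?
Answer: -1649397164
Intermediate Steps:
H = 1764 (H = (-42)**2 = 1764)
M = 23766 (M = 1764 + 22002 = 23766)
(x(-150, -184) - 37983)*(19870 + M) = (184 - 37983)*(19870 + 23766) = -37799*43636 = -1649397164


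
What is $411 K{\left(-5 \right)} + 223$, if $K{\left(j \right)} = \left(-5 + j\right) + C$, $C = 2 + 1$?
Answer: $-2654$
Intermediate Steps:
$C = 3$
$K{\left(j \right)} = -2 + j$ ($K{\left(j \right)} = \left(-5 + j\right) + 3 = -2 + j$)
$411 K{\left(-5 \right)} + 223 = 411 \left(-2 - 5\right) + 223 = 411 \left(-7\right) + 223 = -2877 + 223 = -2654$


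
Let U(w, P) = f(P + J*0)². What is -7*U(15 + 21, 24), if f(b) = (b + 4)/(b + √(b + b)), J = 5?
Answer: -343/(6 + √3)² ≈ -5.7373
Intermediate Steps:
f(b) = (4 + b)/(b + √2*√b) (f(b) = (4 + b)/(b + √(2*b)) = (4 + b)/(b + √2*√b))
U(w, P) = (4 + P)²/(P + √2*√P)² (U(w, P) = ((4 + (P + 5*0))/((P + 5*0) + √2*√(P + 5*0)))² = ((4 + (P + 0))/((P + 0) + √2*√(P + 0)))² = ((4 + P)/(P + √2*√P))² = (4 + P)²/(P + √2*√P)²)
-7*U(15 + 21, 24) = -7*(4 + 24)²/(24 + √2*√24)² = -7*28²/(24 + √2*(2*√6))² = -5488/(24 + 4*√3)²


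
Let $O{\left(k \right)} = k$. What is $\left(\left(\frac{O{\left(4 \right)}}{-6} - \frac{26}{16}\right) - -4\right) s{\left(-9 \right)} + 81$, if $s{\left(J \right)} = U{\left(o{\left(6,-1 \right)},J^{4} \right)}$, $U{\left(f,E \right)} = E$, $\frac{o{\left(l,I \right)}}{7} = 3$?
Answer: $\frac{90315}{8} \approx 11289.0$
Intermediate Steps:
$o{\left(l,I \right)} = 21$ ($o{\left(l,I \right)} = 7 \cdot 3 = 21$)
$s{\left(J \right)} = J^{4}$
$\left(\left(\frac{O{\left(4 \right)}}{-6} - \frac{26}{16}\right) - -4\right) s{\left(-9 \right)} + 81 = \left(\left(\frac{4}{-6} - \frac{26}{16}\right) - -4\right) \left(-9\right)^{4} + 81 = \left(\left(4 \left(- \frac{1}{6}\right) - \frac{13}{8}\right) + 4\right) 6561 + 81 = \left(\left(- \frac{2}{3} - \frac{13}{8}\right) + 4\right) 6561 + 81 = \left(- \frac{55}{24} + 4\right) 6561 + 81 = \frac{41}{24} \cdot 6561 + 81 = \frac{89667}{8} + 81 = \frac{90315}{8}$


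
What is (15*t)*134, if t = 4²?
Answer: 32160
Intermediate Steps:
t = 16
(15*t)*134 = (15*16)*134 = 240*134 = 32160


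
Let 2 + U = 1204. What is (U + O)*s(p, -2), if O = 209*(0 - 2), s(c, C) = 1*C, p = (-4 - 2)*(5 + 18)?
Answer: -1568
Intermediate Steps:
p = -138 (p = -6*23 = -138)
s(c, C) = C
U = 1202 (U = -2 + 1204 = 1202)
O = -418 (O = 209*(-2) = -418)
(U + O)*s(p, -2) = (1202 - 418)*(-2) = 784*(-2) = -1568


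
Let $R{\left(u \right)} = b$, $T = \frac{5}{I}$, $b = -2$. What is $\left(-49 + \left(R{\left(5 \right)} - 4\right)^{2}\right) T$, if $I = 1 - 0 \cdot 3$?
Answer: $-65$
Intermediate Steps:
$I = 1$ ($I = 1 - 0 = 1 + 0 = 1$)
$T = 5$ ($T = \frac{5}{1} = 5 \cdot 1 = 5$)
$R{\left(u \right)} = -2$
$\left(-49 + \left(R{\left(5 \right)} - 4\right)^{2}\right) T = \left(-49 + \left(-2 - 4\right)^{2}\right) 5 = \left(-49 + \left(-6\right)^{2}\right) 5 = \left(-49 + 36\right) 5 = \left(-13\right) 5 = -65$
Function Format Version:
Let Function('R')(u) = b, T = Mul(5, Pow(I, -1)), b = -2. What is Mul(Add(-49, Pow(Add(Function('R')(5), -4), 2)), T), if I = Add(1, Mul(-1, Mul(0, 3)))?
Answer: -65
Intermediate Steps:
I = 1 (I = Add(1, Mul(-1, 0)) = Add(1, 0) = 1)
T = 5 (T = Mul(5, Pow(1, -1)) = Mul(5, 1) = 5)
Function('R')(u) = -2
Mul(Add(-49, Pow(Add(Function('R')(5), -4), 2)), T) = Mul(Add(-49, Pow(Add(-2, -4), 2)), 5) = Mul(Add(-49, Pow(-6, 2)), 5) = Mul(Add(-49, 36), 5) = Mul(-13, 5) = -65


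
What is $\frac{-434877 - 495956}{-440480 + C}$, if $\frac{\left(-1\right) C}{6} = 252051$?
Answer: $\frac{930833}{1952786} \approx 0.47667$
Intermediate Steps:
$C = -1512306$ ($C = \left(-6\right) 252051 = -1512306$)
$\frac{-434877 - 495956}{-440480 + C} = \frac{-434877 - 495956}{-440480 - 1512306} = - \frac{930833}{-1952786} = \left(-930833\right) \left(- \frac{1}{1952786}\right) = \frac{930833}{1952786}$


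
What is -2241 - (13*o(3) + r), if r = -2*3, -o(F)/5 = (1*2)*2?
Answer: -1975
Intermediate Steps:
o(F) = -20 (o(F) = -5*1*2*2 = -10*2 = -5*4 = -20)
r = -6
-2241 - (13*o(3) + r) = -2241 - (13*(-20) - 6) = -2241 - (-260 - 6) = -2241 - 1*(-266) = -2241 + 266 = -1975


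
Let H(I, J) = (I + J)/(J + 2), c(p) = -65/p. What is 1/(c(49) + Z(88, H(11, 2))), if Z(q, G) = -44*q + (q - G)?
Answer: -196/742561 ≈ -0.00026395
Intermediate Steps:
H(I, J) = (I + J)/(2 + J)
Z(q, G) = -G - 43*q
1/(c(49) + Z(88, H(11, 2))) = 1/(-65/49 + (-(11 + 2)/(2 + 2) - 43*88)) = 1/(-65*1/49 + (-13/4 - 3784)) = 1/(-65/49 + (-13/4 - 3784)) = 1/(-65/49 - 15149/4) = 1/(-742561/196) = -196/742561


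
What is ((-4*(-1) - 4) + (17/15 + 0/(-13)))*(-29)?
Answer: -493/15 ≈ -32.867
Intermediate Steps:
((-4*(-1) - 4) + (17/15 + 0/(-13)))*(-29) = ((4 - 4) + (17*(1/15) + 0*(-1/13)))*(-29) = (0 + (17/15 + 0))*(-29) = (0 + 17/15)*(-29) = (17/15)*(-29) = -493/15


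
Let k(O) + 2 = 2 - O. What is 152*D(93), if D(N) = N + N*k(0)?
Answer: 14136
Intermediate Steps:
k(O) = -O (k(O) = -2 + (2 - O) = -O)
D(N) = N (D(N) = N + N*(-1*0) = N + N*0 = N + 0 = N)
152*D(93) = 152*93 = 14136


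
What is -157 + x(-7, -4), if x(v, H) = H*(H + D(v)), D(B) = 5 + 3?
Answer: -173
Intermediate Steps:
D(B) = 8
x(v, H) = H*(8 + H) (x(v, H) = H*(H + 8) = H*(8 + H))
-157 + x(-7, -4) = -157 - 4*(8 - 4) = -157 - 4*4 = -157 - 16 = -173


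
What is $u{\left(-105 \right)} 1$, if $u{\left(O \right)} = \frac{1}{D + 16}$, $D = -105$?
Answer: $- \frac{1}{89} \approx -0.011236$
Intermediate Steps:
$u{\left(O \right)} = - \frac{1}{89}$ ($u{\left(O \right)} = \frac{1}{-105 + 16} = \frac{1}{-89} = - \frac{1}{89}$)
$u{\left(-105 \right)} 1 = \left(- \frac{1}{89}\right) 1 = - \frac{1}{89}$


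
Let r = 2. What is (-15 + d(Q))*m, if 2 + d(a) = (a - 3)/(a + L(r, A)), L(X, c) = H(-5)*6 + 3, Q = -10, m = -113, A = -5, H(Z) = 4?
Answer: 34126/17 ≈ 2007.4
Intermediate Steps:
L(X, c) = 27 (L(X, c) = 4*6 + 3 = 24 + 3 = 27)
d(a) = -2 + (-3 + a)/(27 + a) (d(a) = -2 + (a - 3)/(a + 27) = -2 + (-3 + a)/(27 + a))
(-15 + d(Q))*m = (-15 + (-57 - 1*(-10))/(27 - 10))*(-113) = (-15 + (-57 + 10)/17)*(-113) = (-15 + (1/17)*(-47))*(-113) = (-15 - 47/17)*(-113) = -302/17*(-113) = 34126/17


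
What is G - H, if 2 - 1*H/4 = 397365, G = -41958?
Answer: 1547494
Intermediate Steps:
H = -1589452 (H = 8 - 4*397365 = 8 - 1589460 = -1589452)
G - H = -41958 - 1*(-1589452) = -41958 + 1589452 = 1547494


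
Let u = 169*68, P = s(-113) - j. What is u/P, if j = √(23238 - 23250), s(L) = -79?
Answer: -5372/37 + 136*I*√3/37 ≈ -145.19 + 6.3665*I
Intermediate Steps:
j = 2*I*√3 (j = √(-12) = 2*I*√3 ≈ 3.4641*I)
P = -79 - 2*I*√3 ≈ -79.0 - 3.4641*I
u = 11492
u/P = 11492/(-79 - 2*I*√3)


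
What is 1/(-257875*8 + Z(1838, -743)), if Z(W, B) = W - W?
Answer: -1/2063000 ≈ -4.8473e-7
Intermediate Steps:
Z(W, B) = 0
1/(-257875*8 + Z(1838, -743)) = 1/(-257875*8 + 0) = 1/(-2063000 + 0) = 1/(-2063000) = -1/2063000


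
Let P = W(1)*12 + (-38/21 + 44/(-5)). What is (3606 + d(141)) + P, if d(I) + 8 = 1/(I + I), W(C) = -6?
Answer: 34696939/9870 ≈ 3515.4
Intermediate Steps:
d(I) = -8 + 1/(2*I) (d(I) = -8 + 1/(I + I) = -8 + 1/(2*I))
P = -8674/105 (P = -6*12 + (-38/21 + 44/(-5)) = -72 + (-38*1/21 + 44*(-⅕)) = -72 + (-38/21 - 44/5) = -72 - 1114/105 = -8674/105 ≈ -82.609)
(3606 + d(141)) + P = (3606 + (-8 + (½)/141)) - 8674/105 = (3606 + (-8 + (½)*(1/141))) - 8674/105 = (3606 + (-8 + 1/282)) - 8674/105 = (3606 - 2255/282) - 8674/105 = 1014637/282 - 8674/105 = 34696939/9870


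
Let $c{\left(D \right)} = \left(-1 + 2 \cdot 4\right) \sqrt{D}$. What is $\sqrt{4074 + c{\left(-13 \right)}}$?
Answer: $\sqrt{4074 + 7 i \sqrt{13}} \approx 63.828 + 0.1977 i$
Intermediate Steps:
$c{\left(D \right)} = 7 \sqrt{D}$ ($c{\left(D \right)} = \left(-1 + 8\right) \sqrt{D} = 7 \sqrt{D}$)
$\sqrt{4074 + c{\left(-13 \right)}} = \sqrt{4074 + 7 \sqrt{-13}} = \sqrt{4074 + 7 i \sqrt{13}}$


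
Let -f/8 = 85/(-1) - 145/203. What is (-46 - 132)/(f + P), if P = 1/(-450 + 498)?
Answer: -59808/230407 ≈ -0.25958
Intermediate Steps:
f = 4800/7 (f = -8*(85/(-1) - 145/203) = -8*(85*(-1) - 145*1/203) = -8*(-85 - 5/7) = -8*(-600/7) = 4800/7 ≈ 685.71)
P = 1/48 ≈ 0.020833
(-46 - 132)/(f + P) = (-46 - 132)/(4800/7 + 1/48) = -178/230407/336 = -178*336/230407 = -59808/230407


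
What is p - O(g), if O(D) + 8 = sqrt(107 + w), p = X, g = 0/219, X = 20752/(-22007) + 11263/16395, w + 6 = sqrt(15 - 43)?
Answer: 2794073921/360804765 - sqrt(101 + 2*I*sqrt(7)) ≈ -2.3093 - 0.26317*I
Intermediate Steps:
w = -6 + 2*I*sqrt(7) (w = -6 + sqrt(15 - 43) = -6 + sqrt(-28) = -6 + 2*I*sqrt(7) ≈ -6.0 + 5.2915*I)
X = -92364199/360804765 (X = 20752*(-1/22007) + 11263*(1/16395) = -20752/22007 + 11263/16395 = -92364199/360804765 ≈ -0.25599)
g = 0 (g = 0*(1/219) = 0)
p = -92364199/360804765 ≈ -0.25599
O(D) = -8 + sqrt(101 + 2*I*sqrt(7)) (O(D) = -8 + sqrt(107 + (-6 + 2*I*sqrt(7))) = -8 + sqrt(101 + 2*I*sqrt(7)))
p - O(g) = -92364199/360804765 - (-8 + sqrt(101 + 2*I*sqrt(7))) = -92364199/360804765 + (8 - sqrt(101 + 2*I*sqrt(7))) = 2794073921/360804765 - sqrt(101 + 2*I*sqrt(7))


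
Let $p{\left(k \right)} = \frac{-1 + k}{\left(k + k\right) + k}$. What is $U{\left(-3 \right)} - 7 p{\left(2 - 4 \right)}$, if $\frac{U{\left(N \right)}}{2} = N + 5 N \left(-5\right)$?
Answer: $\frac{281}{2} \approx 140.5$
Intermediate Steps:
$U{\left(N \right)} = - 48 N$ ($U{\left(N \right)} = 2 \left(N + 5 N \left(-5\right)\right) = 2 \left(N - 25 N\right) = 2 \left(- 24 N\right) = - 48 N$)
$p{\left(k \right)} = \frac{-1 + k}{3 k}$ ($p{\left(k \right)} = \frac{-1 + k}{2 k + k} = \frac{-1 + k}{3 k}$)
$U{\left(-3 \right)} - 7 p{\left(2 - 4 \right)} = \left(-48\right) \left(-3\right) - 7 \frac{-1 + \left(2 - 4\right)}{3 \left(2 - 4\right)} = 144 - 7 \frac{-1 - 2}{3 \left(-2\right)} = 144 - 7 \cdot \frac{1}{3} \left(- \frac{1}{2}\right) \left(-3\right) = 144 - \frac{7}{2} = \frac{281}{2}$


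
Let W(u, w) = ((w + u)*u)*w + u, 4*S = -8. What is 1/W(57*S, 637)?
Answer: -1/37979328 ≈ -2.6330e-8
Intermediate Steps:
S = -2 (S = (¼)*(-8) = -2)
W(u, w) = u + u*w*(u + w) (W(u, w) = ((u + w)*u)*w + u = (u*(u + w))*w + u = u*w*(u + w) + u = u + u*w*(u + w))
1/W(57*S, 637) = 1/((57*(-2))*(1 + 637² + (57*(-2))*637)) = 1/(-114*(1 + 405769 - 114*637)) = 1/(-114*(1 + 405769 - 72618)) = 1/(-114*333152) = 1/(-37979328) = -1/37979328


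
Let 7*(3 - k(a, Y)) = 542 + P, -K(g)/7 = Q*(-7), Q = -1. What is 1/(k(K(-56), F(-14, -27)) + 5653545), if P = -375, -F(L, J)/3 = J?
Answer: 7/39574669 ≈ 1.7688e-7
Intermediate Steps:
F(L, J) = -3*J
K(g) = -49 (K(g) = -(-7)*(-7) = -7*7 = -49)
k(a, Y) = -146/7 (k(a, Y) = 3 - (542 - 375)/7 = 3 - ⅐*167 = 3 - 167/7 = -146/7)
1/(k(K(-56), F(-14, -27)) + 5653545) = 1/(-146/7 + 5653545) = 1/(39574669/7) = 7/39574669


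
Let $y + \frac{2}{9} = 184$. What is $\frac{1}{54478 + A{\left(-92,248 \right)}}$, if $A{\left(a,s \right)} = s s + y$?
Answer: $\frac{9}{1045492} \approx 8.6084 \cdot 10^{-6}$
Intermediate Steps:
$y = \frac{1654}{9}$ ($y = - \frac{2}{9} + 184 = \frac{1654}{9} \approx 183.78$)
$A{\left(a,s \right)} = \frac{1654}{9} + s^{2}$ ($A{\left(a,s \right)} = s s + \frac{1654}{9} = s^{2} + \frac{1654}{9} = \frac{1654}{9} + s^{2}$)
$\frac{1}{54478 + A{\left(-92,248 \right)}} = \frac{1}{54478 + \left(\frac{1654}{9} + 248^{2}\right)} = \frac{1}{54478 + \left(\frac{1654}{9} + 61504\right)} = \frac{1}{54478 + \frac{555190}{9}} = \frac{1}{\frac{1045492}{9}} = \frac{9}{1045492}$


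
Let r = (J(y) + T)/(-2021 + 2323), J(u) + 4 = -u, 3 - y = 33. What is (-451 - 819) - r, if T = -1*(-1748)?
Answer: -192657/151 ≈ -1275.9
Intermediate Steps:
y = -30 (y = 3 - 1*33 = 3 - 33 = -30)
J(u) = -4 - u
T = 1748
r = 887/151 (r = ((-4 - 1*(-30)) + 1748)/(-2021 + 2323) = ((-4 + 30) + 1748)/302 = (26 + 1748)*(1/302) = 1774*(1/302) = 887/151 ≈ 5.8742)
(-451 - 819) - r = (-451 - 819) - 1*887/151 = -1270 - 887/151 = -192657/151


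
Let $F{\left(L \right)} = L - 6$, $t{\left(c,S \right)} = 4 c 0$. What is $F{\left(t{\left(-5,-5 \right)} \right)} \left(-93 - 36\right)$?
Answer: $774$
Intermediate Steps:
$t{\left(c,S \right)} = 0$
$F{\left(L \right)} = -6 + L$
$F{\left(t{\left(-5,-5 \right)} \right)} \left(-93 - 36\right) = \left(-6 + 0\right) \left(-93 - 36\right) = \left(-6\right) \left(-129\right) = 774$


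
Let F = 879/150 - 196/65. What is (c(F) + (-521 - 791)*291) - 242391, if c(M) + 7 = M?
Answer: -405721651/650 ≈ -6.2419e+5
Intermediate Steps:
F = 1849/650 (F = 879*(1/150) - 196*1/65 = 293/50 - 196/65 = 1849/650 ≈ 2.8446)
c(M) = -7 + M
(c(F) + (-521 - 791)*291) - 242391 = ((-7 + 1849/650) + (-521 - 791)*291) - 242391 = (-2701/650 - 1312*291) - 242391 = (-2701/650 - 381792) - 242391 = -248167501/650 - 242391 = -405721651/650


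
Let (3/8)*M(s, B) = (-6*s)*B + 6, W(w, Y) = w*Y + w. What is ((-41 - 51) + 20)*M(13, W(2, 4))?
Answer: 148608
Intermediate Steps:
W(w, Y) = w + Y*w (W(w, Y) = Y*w + w = w + Y*w)
M(s, B) = 16 - 16*B*s (M(s, B) = 8*((-6*s)*B + 6)/3 = 8*(-6*B*s + 6)/3 = 8*(6 - 6*B*s)/3 = 16 - 16*B*s)
((-41 - 51) + 20)*M(13, W(2, 4)) = ((-41 - 51) + 20)*(16 - 16*2*(1 + 4)*13) = (-92 + 20)*(16 - 16*2*5*13) = -72*(16 - 16*10*13) = -72*(16 - 2080) = -72*(-2064) = 148608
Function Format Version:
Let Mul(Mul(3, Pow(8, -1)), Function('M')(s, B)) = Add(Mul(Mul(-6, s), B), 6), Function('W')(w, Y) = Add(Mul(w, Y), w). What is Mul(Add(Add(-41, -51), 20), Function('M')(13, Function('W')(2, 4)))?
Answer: 148608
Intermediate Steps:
Function('W')(w, Y) = Add(w, Mul(Y, w)) (Function('W')(w, Y) = Add(Mul(Y, w), w) = Add(w, Mul(Y, w)))
Function('M')(s, B) = Add(16, Mul(-16, B, s)) (Function('M')(s, B) = Mul(Rational(8, 3), Add(Mul(Mul(-6, s), B), 6)) = Mul(Rational(8, 3), Add(Mul(-6, B, s), 6)) = Mul(Rational(8, 3), Add(6, Mul(-6, B, s))) = Add(16, Mul(-16, B, s)))
Mul(Add(Add(-41, -51), 20), Function('M')(13, Function('W')(2, 4))) = Mul(Add(Add(-41, -51), 20), Add(16, Mul(-16, Mul(2, Add(1, 4)), 13))) = Mul(Add(-92, 20), Add(16, Mul(-16, Mul(2, 5), 13))) = Mul(-72, Add(16, Mul(-16, 10, 13))) = Mul(-72, Add(16, -2080)) = Mul(-72, -2064) = 148608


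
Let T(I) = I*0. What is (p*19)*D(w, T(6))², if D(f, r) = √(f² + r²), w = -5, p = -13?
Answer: -6175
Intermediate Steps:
T(I) = 0
(p*19)*D(w, T(6))² = (-13*19)*(√((-5)² + 0²))² = -247*(√(25 + 0))² = -247*(√25)² = -247*5² = -247*25 = -6175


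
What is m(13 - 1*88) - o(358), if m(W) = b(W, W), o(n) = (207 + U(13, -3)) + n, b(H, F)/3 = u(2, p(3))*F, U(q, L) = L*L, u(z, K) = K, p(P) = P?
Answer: -1249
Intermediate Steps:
U(q, L) = L²
b(H, F) = 9*F (b(H, F) = 3*(3*F) = 9*F)
o(n) = 216 + n (o(n) = (207 + (-3)²) + n = (207 + 9) + n = 216 + n)
m(W) = 9*W
m(13 - 1*88) - o(358) = 9*(13 - 1*88) - (216 + 358) = 9*(13 - 88) - 1*574 = 9*(-75) - 574 = -675 - 574 = -1249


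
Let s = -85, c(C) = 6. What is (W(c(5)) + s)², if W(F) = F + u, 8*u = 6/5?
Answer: 2486929/400 ≈ 6217.3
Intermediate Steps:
u = 3/20 (u = (6/5)/8 = (6*(⅕))/8 = (⅛)*(6/5) = 3/20 ≈ 0.15000)
W(F) = 3/20 + F (W(F) = F + 3/20 = 3/20 + F)
(W(c(5)) + s)² = ((3/20 + 6) - 85)² = (123/20 - 85)² = (-1577/20)² = 2486929/400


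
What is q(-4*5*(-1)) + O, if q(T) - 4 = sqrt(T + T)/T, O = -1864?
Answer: -1860 + sqrt(10)/10 ≈ -1859.7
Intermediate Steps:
q(T) = 4 + sqrt(2)/sqrt(T) (q(T) = 4 + sqrt(T + T)/T = 4 + sqrt(2*T)/T = 4 + (sqrt(2)*sqrt(T))/T = 4 + sqrt(2)/sqrt(T))
q(-4*5*(-1)) + O = (4 + sqrt(2)/sqrt(-4*5*(-1))) - 1864 = (4 + sqrt(2)/sqrt(-20*(-1))) - 1864 = (4 + sqrt(2)/sqrt(20)) - 1864 = (4 + sqrt(2)*(sqrt(5)/10)) - 1864 = (4 + sqrt(10)/10) - 1864 = -1860 + sqrt(10)/10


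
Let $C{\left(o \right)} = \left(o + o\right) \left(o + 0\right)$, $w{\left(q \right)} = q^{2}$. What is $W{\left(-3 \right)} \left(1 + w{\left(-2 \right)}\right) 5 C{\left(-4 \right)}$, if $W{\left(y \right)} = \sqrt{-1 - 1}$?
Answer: $800 i \sqrt{2} \approx 1131.4 i$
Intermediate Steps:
$C{\left(o \right)} = 2 o^{2}$ ($C{\left(o \right)} = 2 o o = 2 o^{2}$)
$W{\left(y \right)} = i \sqrt{2}$ ($W{\left(y \right)} = \sqrt{-2} = i \sqrt{2}$)
$W{\left(-3 \right)} \left(1 + w{\left(-2 \right)}\right) 5 C{\left(-4 \right)} = i \sqrt{2} \left(1 + \left(-2\right)^{2}\right) 5 \cdot 2 \left(-4\right)^{2} = i \sqrt{2} \left(1 + 4\right) 5 \cdot 2 \cdot 16 = i \sqrt{2} \cdot 5 \cdot 5 \cdot 32 = i \sqrt{2} \cdot 25 \cdot 32 = 25 i \sqrt{2} \cdot 32 = 800 i \sqrt{2}$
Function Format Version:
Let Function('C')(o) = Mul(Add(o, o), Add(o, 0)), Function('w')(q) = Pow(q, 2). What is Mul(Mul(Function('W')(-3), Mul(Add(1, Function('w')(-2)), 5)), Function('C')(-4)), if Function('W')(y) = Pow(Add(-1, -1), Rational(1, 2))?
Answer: Mul(800, I, Pow(2, Rational(1, 2))) ≈ Mul(1131.4, I)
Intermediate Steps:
Function('C')(o) = Mul(2, Pow(o, 2)) (Function('C')(o) = Mul(Mul(2, o), o) = Mul(2, Pow(o, 2)))
Function('W')(y) = Mul(I, Pow(2, Rational(1, 2))) (Function('W')(y) = Pow(-2, Rational(1, 2)) = Mul(I, Pow(2, Rational(1, 2))))
Mul(Mul(Function('W')(-3), Mul(Add(1, Function('w')(-2)), 5)), Function('C')(-4)) = Mul(Mul(Mul(I, Pow(2, Rational(1, 2))), Mul(Add(1, Pow(-2, 2)), 5)), Mul(2, Pow(-4, 2))) = Mul(Mul(Mul(I, Pow(2, Rational(1, 2))), Mul(Add(1, 4), 5)), Mul(2, 16)) = Mul(Mul(Mul(I, Pow(2, Rational(1, 2))), Mul(5, 5)), 32) = Mul(Mul(Mul(I, Pow(2, Rational(1, 2))), 25), 32) = Mul(Mul(25, I, Pow(2, Rational(1, 2))), 32) = Mul(800, I, Pow(2, Rational(1, 2)))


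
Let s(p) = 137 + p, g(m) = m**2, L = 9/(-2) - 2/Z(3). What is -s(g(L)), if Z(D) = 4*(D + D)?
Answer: -22753/144 ≈ -158.01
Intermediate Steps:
Z(D) = 8*D (Z(D) = 4*(2*D) = 8*D)
L = -55/12 (L = 9/(-2) - 2/(8*3) = 9*(-1/2) - 2/24 = -9/2 - 2*1/24 = -9/2 - 1/12 = -55/12 ≈ -4.5833)
-s(g(L)) = -(137 + (-55/12)**2) = -(137 + 3025/144) = -1*22753/144 = -22753/144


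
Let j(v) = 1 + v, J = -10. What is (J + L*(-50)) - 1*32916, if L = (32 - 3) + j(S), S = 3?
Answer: -34576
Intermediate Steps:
L = 33 (L = (32 - 3) + (1 + 3) = 29 + 4 = 33)
(J + L*(-50)) - 1*32916 = (-10 + 33*(-50)) - 1*32916 = (-10 - 1650) - 32916 = -1660 - 32916 = -34576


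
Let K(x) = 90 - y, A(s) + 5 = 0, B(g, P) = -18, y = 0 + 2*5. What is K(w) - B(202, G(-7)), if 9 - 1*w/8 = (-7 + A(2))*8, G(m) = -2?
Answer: 98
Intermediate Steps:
y = 10 (y = 0 + 10 = 10)
A(s) = -5 (A(s) = -5 + 0 = -5)
w = 840 (w = 72 - 8*(-7 - 5)*8 = 72 - (-96)*8 = 72 - 8*(-96) = 72 + 768 = 840)
K(x) = 80 (K(x) = 90 - 1*10 = 90 - 10 = 80)
K(w) - B(202, G(-7)) = 80 - 1*(-18) = 80 + 18 = 98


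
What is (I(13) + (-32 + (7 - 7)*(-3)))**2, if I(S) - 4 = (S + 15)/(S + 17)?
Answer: 164836/225 ≈ 732.60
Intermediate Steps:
I(S) = 4 + (15 + S)/(17 + S) (I(S) = 4 + (S + 15)/(S + 17) = 4 + (15 + S)/(17 + S))
(I(13) + (-32 + (7 - 7)*(-3)))**2 = ((83 + 5*13)/(17 + 13) + (-32 + (7 - 7)*(-3)))**2 = ((83 + 65)/30 + (-32 + 0*(-3)))**2 = ((1/30)*148 + (-32 + 0))**2 = (74/15 - 32)**2 = (-406/15)**2 = 164836/225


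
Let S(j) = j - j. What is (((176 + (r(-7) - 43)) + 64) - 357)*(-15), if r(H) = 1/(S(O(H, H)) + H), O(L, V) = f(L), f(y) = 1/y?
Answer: 16815/7 ≈ 2402.1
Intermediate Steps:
O(L, V) = 1/L
S(j) = 0
r(H) = 1/H (r(H) = 1/(0 + H) = 1/H)
(((176 + (r(-7) - 43)) + 64) - 357)*(-15) = (((176 + (1/(-7) - 43)) + 64) - 357)*(-15) = (((176 + (-⅐ - 43)) + 64) - 357)*(-15) = (((176 - 302/7) + 64) - 357)*(-15) = ((930/7 + 64) - 357)*(-15) = (1378/7 - 357)*(-15) = -1121/7*(-15) = 16815/7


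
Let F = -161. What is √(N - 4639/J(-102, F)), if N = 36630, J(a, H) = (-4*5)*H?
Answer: √94944888605/1610 ≈ 191.39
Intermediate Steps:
J(a, H) = -20*H
√(N - 4639/J(-102, F)) = √(36630 - 4639/((-20*(-161)))) = √(36630 - 4639/3220) = √(117943961/3220) = √94944888605/1610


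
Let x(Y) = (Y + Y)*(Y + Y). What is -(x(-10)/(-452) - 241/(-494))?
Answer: 22167/55822 ≈ 0.39710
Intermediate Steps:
x(Y) = 4*Y**2 (x(Y) = (2*Y)*(2*Y) = 4*Y**2)
-(x(-10)/(-452) - 241/(-494)) = -((4*(-10)**2)/(-452) - 241/(-494)) = -((4*100)*(-1/452) - 241*(-1/494)) = -(400*(-1/452) + 241/494) = -(-100/113 + 241/494) = -1*(-22167/55822) = 22167/55822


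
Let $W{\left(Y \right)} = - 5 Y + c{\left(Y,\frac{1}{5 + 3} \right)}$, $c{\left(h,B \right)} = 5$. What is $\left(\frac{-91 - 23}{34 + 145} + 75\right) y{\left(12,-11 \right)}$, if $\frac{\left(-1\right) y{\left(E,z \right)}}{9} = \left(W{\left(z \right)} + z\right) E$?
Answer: $- \frac{70441812}{179} \approx -3.9353 \cdot 10^{5}$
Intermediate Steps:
$W{\left(Y \right)} = 5 - 5 Y$ ($W{\left(Y \right)} = - 5 Y + 5 = 5 - 5 Y$)
$y{\left(E,z \right)} = - 9 E \left(5 - 4 z\right)$ ($y{\left(E,z \right)} = - 9 \left(\left(5 - 5 z\right) + z\right) E = - 9 \left(5 - 4 z\right) E = - 9 E \left(5 - 4 z\right)$)
$\left(\frac{-91 - 23}{34 + 145} + 75\right) y{\left(12,-11 \right)} = \left(\frac{-91 - 23}{34 + 145} + 75\right) 9 \cdot 12 \left(-5 + 4 \left(-11\right)\right) = \left(- \frac{114}{179} + 75\right) 9 \cdot 12 \left(-5 - 44\right) = \left(\left(-114\right) \frac{1}{179} + 75\right) 9 \cdot 12 \left(-49\right) = \left(- \frac{114}{179} + 75\right) \left(-5292\right) = \frac{13311}{179} \left(-5292\right) = - \frac{70441812}{179}$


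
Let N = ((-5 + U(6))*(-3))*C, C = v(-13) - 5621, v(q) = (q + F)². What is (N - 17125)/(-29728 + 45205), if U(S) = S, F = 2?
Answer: -625/15477 ≈ -0.040383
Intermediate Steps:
v(q) = (2 + q)² (v(q) = (q + 2)² = (2 + q)²)
C = -5500 (C = (2 - 13)² - 5621 = (-11)² - 5621 = 121 - 5621 = -5500)
N = 16500 (N = ((-5 + 6)*(-3))*(-5500) = (1*(-3))*(-5500) = -3*(-5500) = 16500)
(N - 17125)/(-29728 + 45205) = (16500 - 17125)/(-29728 + 45205) = -625/15477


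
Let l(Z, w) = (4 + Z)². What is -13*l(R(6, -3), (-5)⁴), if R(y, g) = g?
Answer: -13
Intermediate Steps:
-13*l(R(6, -3), (-5)⁴) = -13*(4 - 3)² = -13*1² = -13*1 = -13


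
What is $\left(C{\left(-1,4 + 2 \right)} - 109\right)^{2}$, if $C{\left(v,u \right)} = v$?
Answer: $12100$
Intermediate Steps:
$\left(C{\left(-1,4 + 2 \right)} - 109\right)^{2} = \left(-1 - 109\right)^{2} = \left(-110\right)^{2} = 12100$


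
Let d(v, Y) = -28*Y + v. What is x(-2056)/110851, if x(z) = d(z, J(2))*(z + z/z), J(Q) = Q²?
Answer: 4455240/110851 ≈ 40.191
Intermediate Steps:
d(v, Y) = v - 28*Y
x(z) = (1 + z)*(-112 + z) (x(z) = (z - 28*2²)*(z + z/z) = (z - 28*4)*(z + 1) = (z - 112)*(1 + z) = (-112 + z)*(1 + z) = (1 + z)*(-112 + z))
x(-2056)/110851 = ((1 - 2056)*(-112 - 2056))/110851 = -2055*(-2168)*(1/110851) = 4455240*(1/110851) = 4455240/110851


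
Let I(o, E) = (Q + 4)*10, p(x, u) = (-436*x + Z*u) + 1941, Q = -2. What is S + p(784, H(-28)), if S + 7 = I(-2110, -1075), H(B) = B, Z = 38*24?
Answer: -365406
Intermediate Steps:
Z = 912
p(x, u) = 1941 - 436*x + 912*u (p(x, u) = (-436*x + 912*u) + 1941 = 1941 - 436*x + 912*u)
I(o, E) = 20 (I(o, E) = (-2 + 4)*10 = 2*10 = 20)
S = 13 (S = -7 + 20 = 13)
S + p(784, H(-28)) = 13 + (1941 - 436*784 + 912*(-28)) = 13 + (1941 - 341824 - 25536) = 13 - 365419 = -365406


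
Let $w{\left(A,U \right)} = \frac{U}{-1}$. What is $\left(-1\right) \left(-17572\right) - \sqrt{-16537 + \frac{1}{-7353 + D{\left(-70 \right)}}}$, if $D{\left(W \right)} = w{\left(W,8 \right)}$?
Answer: $17572 - \frac{i \sqrt{896046123738}}{7361} \approx 17572.0 - 128.6 i$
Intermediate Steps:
$w{\left(A,U \right)} = - U$ ($w{\left(A,U \right)} = U \left(-1\right) = - U$)
$D{\left(W \right)} = -8$ ($D{\left(W \right)} = \left(-1\right) 8 = -8$)
$\left(-1\right) \left(-17572\right) - \sqrt{-16537 + \frac{1}{-7353 + D{\left(-70 \right)}}} = \left(-1\right) \left(-17572\right) - \sqrt{-16537 + \frac{1}{-7353 - 8}} = 17572 - \sqrt{-16537 + \frac{1}{-7361}} = 17572 - \sqrt{-16537 - \frac{1}{7361}} = 17572 - \sqrt{- \frac{121728858}{7361}} = 17572 - \frac{i \sqrt{896046123738}}{7361}$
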